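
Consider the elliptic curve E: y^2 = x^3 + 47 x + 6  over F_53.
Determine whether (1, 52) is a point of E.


Check whether y^2 = x^3 + 47 x + 6 (mod 53) for (x, y) = (1, 52).
LHS: y^2 = 52^2 mod 53 = 1
RHS: x^3 + 47 x + 6 = 1^3 + 47*1 + 6 mod 53 = 1
LHS = RHS

Yes, on the curve


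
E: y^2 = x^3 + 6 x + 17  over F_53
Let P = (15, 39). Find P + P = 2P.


Doubling: s = (3 x1^2 + a) / (2 y1)
s = (3*15^2 + 6) / (2*39) mod 53 = 23
x3 = s^2 - 2 x1 mod 53 = 23^2 - 2*15 = 22
y3 = s (x1 - x3) - y1 mod 53 = 23 * (15 - 22) - 39 = 12

2P = (22, 12)


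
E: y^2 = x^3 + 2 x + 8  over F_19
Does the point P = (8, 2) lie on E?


Check whether y^2 = x^3 + 2 x + 8 (mod 19) for (x, y) = (8, 2).
LHS: y^2 = 2^2 mod 19 = 4
RHS: x^3 + 2 x + 8 = 8^3 + 2*8 + 8 mod 19 = 4
LHS = RHS

Yes, on the curve


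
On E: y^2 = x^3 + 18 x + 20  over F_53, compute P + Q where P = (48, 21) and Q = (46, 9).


P != Q, so use the chord formula.
s = (y2 - y1) / (x2 - x1) = (41) / (51) mod 53 = 6
x3 = s^2 - x1 - x2 mod 53 = 6^2 - 48 - 46 = 48
y3 = s (x1 - x3) - y1 mod 53 = 6 * (48 - 48) - 21 = 32

P + Q = (48, 32)


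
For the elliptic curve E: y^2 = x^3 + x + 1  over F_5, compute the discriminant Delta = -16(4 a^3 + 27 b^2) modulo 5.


4 a^3 + 27 b^2 = 4*1^3 + 27*1^2 = 4 + 27 = 31
Delta = -16 * (31) = -496
Delta mod 5 = 4

Delta = 4 (mod 5)


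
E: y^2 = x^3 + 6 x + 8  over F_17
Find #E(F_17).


For each x in F_17, count y with y^2 = x^3 + 6 x + 8 mod 17:
  x = 0: RHS = 8, y in [5, 12]  -> 2 point(s)
  x = 1: RHS = 15, y in [7, 10]  -> 2 point(s)
  x = 3: RHS = 2, y in [6, 11]  -> 2 point(s)
  x = 7: RHS = 2, y in [6, 11]  -> 2 point(s)
  x = 9: RHS = 9, y in [3, 14]  -> 2 point(s)
  x = 16: RHS = 1, y in [1, 16]  -> 2 point(s)
Affine points: 12. Add the point at infinity: total = 13.

#E(F_17) = 13


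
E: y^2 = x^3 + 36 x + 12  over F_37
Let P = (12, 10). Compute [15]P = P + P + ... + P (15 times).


k = 15 = 1111_2 (binary, LSB first: 1111)
Double-and-add from P = (12, 10):
  bit 0 = 1: acc = O + (12, 10) = (12, 10)
  bit 1 = 1: acc = (12, 10) + (10, 22) = (14, 2)
  bit 2 = 1: acc = (14, 2) + (27, 13) = (0, 7)
  bit 3 = 1: acc = (0, 7) + (32, 22) = (14, 35)

15P = (14, 35)


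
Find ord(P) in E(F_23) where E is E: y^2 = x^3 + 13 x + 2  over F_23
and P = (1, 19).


Compute successive multiples of P until we hit O:
  1P = (1, 19)
  2P = (2, 6)
  3P = (5, 10)
  4P = (12, 0)
  5P = (5, 13)
  6P = (2, 17)
  7P = (1, 4)
  8P = O

ord(P) = 8


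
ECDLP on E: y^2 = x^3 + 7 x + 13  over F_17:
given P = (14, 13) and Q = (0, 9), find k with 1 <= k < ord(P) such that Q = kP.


Enumerate multiples of P until we hit Q = (0, 9):
  1P = (14, 13)
  2P = (6, 4)
  3P = (15, 5)
  4P = (1, 2)
  5P = (0, 8)
  6P = (2, 1)
  7P = (2, 16)
  8P = (0, 9)
Match found at i = 8.

k = 8


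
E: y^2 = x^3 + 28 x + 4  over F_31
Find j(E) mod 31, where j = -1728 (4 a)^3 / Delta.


Delta = -16(4 a^3 + 27 b^2) mod 31 = 24
-1728 * (4 a)^3 = -1728 * (4*28)^3 mod 31 = 2
j = 2 * 24^(-1) mod 31 = 13

j = 13 (mod 31)


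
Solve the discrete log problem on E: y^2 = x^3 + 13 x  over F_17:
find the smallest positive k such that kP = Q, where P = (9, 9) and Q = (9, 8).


Enumerate multiples of P until we hit Q = (9, 8):
  1P = (9, 9)
  2P = (0, 0)
  3P = (9, 8)
Match found at i = 3.

k = 3


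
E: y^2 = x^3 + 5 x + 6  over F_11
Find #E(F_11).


For each x in F_11, count y with y^2 = x^3 + 5 x + 6 mod 11:
  x = 1: RHS = 1, y in [1, 10]  -> 2 point(s)
  x = 3: RHS = 4, y in [2, 9]  -> 2 point(s)
  x = 10: RHS = 0, y in [0]  -> 1 point(s)
Affine points: 5. Add the point at infinity: total = 6.

#E(F_11) = 6


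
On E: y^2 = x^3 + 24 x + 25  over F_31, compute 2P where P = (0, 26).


k = 2 = 10_2 (binary, LSB first: 01)
Double-and-add from P = (0, 26):
  bit 0 = 0: acc unchanged = O
  bit 1 = 1: acc = O + (7, 28) = (7, 28)

2P = (7, 28)


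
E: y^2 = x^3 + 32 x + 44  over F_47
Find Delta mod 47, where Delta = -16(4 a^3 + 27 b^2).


4 a^3 + 27 b^2 = 4*32^3 + 27*44^2 = 131072 + 52272 = 183344
Delta = -16 * (183344) = -2933504
Delta mod 47 = 1

Delta = 1 (mod 47)


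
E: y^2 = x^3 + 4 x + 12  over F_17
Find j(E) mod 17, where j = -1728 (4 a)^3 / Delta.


Delta = -16(4 a^3 + 27 b^2) mod 17 = 13
-1728 * (4 a)^3 = -1728 * (4*4)^3 mod 17 = 11
j = 11 * 13^(-1) mod 17 = 10

j = 10 (mod 17)


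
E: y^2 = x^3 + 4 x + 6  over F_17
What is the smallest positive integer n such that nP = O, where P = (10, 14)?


Compute successive multiples of P until we hit O:
  1P = (10, 14)
  2P = (16, 1)
  3P = (16, 16)
  4P = (10, 3)
  5P = O

ord(P) = 5


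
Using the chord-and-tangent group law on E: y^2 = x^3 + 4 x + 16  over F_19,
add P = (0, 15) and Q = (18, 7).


P != Q, so use the chord formula.
s = (y2 - y1) / (x2 - x1) = (11) / (18) mod 19 = 8
x3 = s^2 - x1 - x2 mod 19 = 8^2 - 0 - 18 = 8
y3 = s (x1 - x3) - y1 mod 19 = 8 * (0 - 8) - 15 = 16

P + Q = (8, 16)


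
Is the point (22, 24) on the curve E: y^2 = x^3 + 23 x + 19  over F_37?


Check whether y^2 = x^3 + 23 x + 19 (mod 37) for (x, y) = (22, 24).
LHS: y^2 = 24^2 mod 37 = 21
RHS: x^3 + 23 x + 19 = 22^3 + 23*22 + 19 mod 37 = 36
LHS != RHS

No, not on the curve


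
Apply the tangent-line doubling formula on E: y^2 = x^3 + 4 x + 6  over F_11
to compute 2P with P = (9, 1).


Doubling: s = (3 x1^2 + a) / (2 y1)
s = (3*9^2 + 4) / (2*1) mod 11 = 8
x3 = s^2 - 2 x1 mod 11 = 8^2 - 2*9 = 2
y3 = s (x1 - x3) - y1 mod 11 = 8 * (9 - 2) - 1 = 0

2P = (2, 0)


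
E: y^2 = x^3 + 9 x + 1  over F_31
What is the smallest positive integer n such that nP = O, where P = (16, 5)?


Compute successive multiples of P until we hit O:
  1P = (16, 5)
  2P = (4, 16)
  3P = (0, 1)
  4P = (17, 18)
  5P = (12, 16)
  6P = (28, 28)
  7P = (15, 15)
  8P = (7, 29)
  ... (continuing to 35P)
  35P = O

ord(P) = 35


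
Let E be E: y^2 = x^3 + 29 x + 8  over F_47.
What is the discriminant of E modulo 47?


4 a^3 + 27 b^2 = 4*29^3 + 27*8^2 = 97556 + 1728 = 99284
Delta = -16 * (99284) = -1588544
Delta mod 47 = 9

Delta = 9 (mod 47)


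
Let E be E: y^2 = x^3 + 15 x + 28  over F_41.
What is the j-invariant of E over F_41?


Delta = -16(4 a^3 + 27 b^2) mod 41 = 1
-1728 * (4 a)^3 = -1728 * (4*15)^3 mod 41 = 10
j = 10 * 1^(-1) mod 41 = 10

j = 10 (mod 41)


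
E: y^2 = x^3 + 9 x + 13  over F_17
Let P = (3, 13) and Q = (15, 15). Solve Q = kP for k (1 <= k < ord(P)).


Enumerate multiples of P until we hit Q = (15, 15):
  1P = (3, 13)
  2P = (10, 10)
  3P = (8, 11)
  4P = (15, 2)
  5P = (12, 8)
  6P = (0, 8)
  7P = (13, 10)
  8P = (5, 8)
  9P = (11, 7)
  10P = (11, 10)
  11P = (5, 9)
  12P = (13, 7)
  13P = (0, 9)
  14P = (12, 9)
  15P = (15, 15)
Match found at i = 15.

k = 15


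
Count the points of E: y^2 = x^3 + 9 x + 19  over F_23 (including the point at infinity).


For each x in F_23, count y with y^2 = x^3 + 9 x + 19 mod 23:
  x = 1: RHS = 6, y in [11, 12]  -> 2 point(s)
  x = 3: RHS = 4, y in [2, 21]  -> 2 point(s)
  x = 4: RHS = 4, y in [2, 21]  -> 2 point(s)
  x = 6: RHS = 13, y in [6, 17]  -> 2 point(s)
  x = 9: RHS = 1, y in [1, 22]  -> 2 point(s)
  x = 11: RHS = 0, y in [0]  -> 1 point(s)
  x = 16: RHS = 4, y in [2, 21]  -> 2 point(s)
  x = 17: RHS = 2, y in [5, 18]  -> 2 point(s)
  x = 21: RHS = 16, y in [4, 19]  -> 2 point(s)
  x = 22: RHS = 9, y in [3, 20]  -> 2 point(s)
Affine points: 19. Add the point at infinity: total = 20.

#E(F_23) = 20


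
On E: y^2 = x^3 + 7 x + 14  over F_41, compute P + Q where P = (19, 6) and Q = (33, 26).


P != Q, so use the chord formula.
s = (y2 - y1) / (x2 - x1) = (20) / (14) mod 41 = 19
x3 = s^2 - x1 - x2 mod 41 = 19^2 - 19 - 33 = 22
y3 = s (x1 - x3) - y1 mod 41 = 19 * (19 - 22) - 6 = 19

P + Q = (22, 19)


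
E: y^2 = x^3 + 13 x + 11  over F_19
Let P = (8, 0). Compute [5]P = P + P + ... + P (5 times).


k = 5 = 101_2 (binary, LSB first: 101)
Double-and-add from P = (8, 0):
  bit 0 = 1: acc = O + (8, 0) = (8, 0)
  bit 1 = 0: acc unchanged = (8, 0)
  bit 2 = 1: acc = (8, 0) + O = (8, 0)

5P = (8, 0)


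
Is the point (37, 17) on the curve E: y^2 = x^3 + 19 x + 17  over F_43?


Check whether y^2 = x^3 + 19 x + 17 (mod 43) for (x, y) = (37, 17).
LHS: y^2 = 17^2 mod 43 = 31
RHS: x^3 + 19 x + 17 = 37^3 + 19*37 + 17 mod 43 = 31
LHS = RHS

Yes, on the curve


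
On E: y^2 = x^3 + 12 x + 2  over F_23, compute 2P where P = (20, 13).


Doubling: s = (3 x1^2 + a) / (2 y1)
s = (3*20^2 + 12) / (2*13) mod 23 = 13
x3 = s^2 - 2 x1 mod 23 = 13^2 - 2*20 = 14
y3 = s (x1 - x3) - y1 mod 23 = 13 * (20 - 14) - 13 = 19

2P = (14, 19)


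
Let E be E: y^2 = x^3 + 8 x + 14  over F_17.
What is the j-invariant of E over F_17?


Delta = -16(4 a^3 + 27 b^2) mod 17 = 13
-1728 * (4 a)^3 = -1728 * (4*8)^3 mod 17 = 3
j = 3 * 13^(-1) mod 17 = 12

j = 12 (mod 17)


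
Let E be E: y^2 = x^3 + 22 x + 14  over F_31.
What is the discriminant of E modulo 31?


4 a^3 + 27 b^2 = 4*22^3 + 27*14^2 = 42592 + 5292 = 47884
Delta = -16 * (47884) = -766144
Delta mod 31 = 21

Delta = 21 (mod 31)


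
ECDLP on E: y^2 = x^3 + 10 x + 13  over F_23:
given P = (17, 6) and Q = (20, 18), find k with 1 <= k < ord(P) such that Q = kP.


Enumerate multiples of P until we hit Q = (20, 18):
  1P = (17, 6)
  2P = (2, 15)
  3P = (20, 5)
  4P = (4, 5)
  5P = (5, 2)
  6P = (19, 1)
  7P = (22, 18)
  8P = (10, 20)
  9P = (0, 6)
  10P = (6, 17)
  11P = (1, 1)
  12P = (21, 10)
  13P = (9, 2)
  14P = (3, 1)
  15P = (7, 14)
  16P = (7, 9)
  17P = (3, 22)
  18P = (9, 21)
  19P = (21, 13)
  20P = (1, 22)
  21P = (6, 6)
  22P = (0, 17)
  23P = (10, 3)
  24P = (22, 5)
  25P = (19, 22)
  26P = (5, 21)
  27P = (4, 18)
  28P = (20, 18)
Match found at i = 28.

k = 28


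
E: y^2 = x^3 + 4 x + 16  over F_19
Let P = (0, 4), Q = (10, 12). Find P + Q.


P != Q, so use the chord formula.
s = (y2 - y1) / (x2 - x1) = (8) / (10) mod 19 = 16
x3 = s^2 - x1 - x2 mod 19 = 16^2 - 0 - 10 = 18
y3 = s (x1 - x3) - y1 mod 19 = 16 * (0 - 18) - 4 = 12

P + Q = (18, 12)


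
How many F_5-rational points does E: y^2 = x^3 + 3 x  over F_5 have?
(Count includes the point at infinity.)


For each x in F_5, count y with y^2 = x^3 + 3 x + 0 mod 5:
  x = 0: RHS = 0, y in [0]  -> 1 point(s)
  x = 1: RHS = 4, y in [2, 3]  -> 2 point(s)
  x = 2: RHS = 4, y in [2, 3]  -> 2 point(s)
  x = 3: RHS = 1, y in [1, 4]  -> 2 point(s)
  x = 4: RHS = 1, y in [1, 4]  -> 2 point(s)
Affine points: 9. Add the point at infinity: total = 10.

#E(F_5) = 10


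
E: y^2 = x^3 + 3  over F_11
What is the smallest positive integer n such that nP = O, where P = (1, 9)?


Compute successive multiples of P until we hit O:
  1P = (1, 9)
  2P = (2, 0)
  3P = (1, 2)
  4P = O

ord(P) = 4


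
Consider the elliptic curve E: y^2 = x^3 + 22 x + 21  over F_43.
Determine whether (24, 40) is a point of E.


Check whether y^2 = x^3 + 22 x + 21 (mod 43) for (x, y) = (24, 40).
LHS: y^2 = 40^2 mod 43 = 9
RHS: x^3 + 22 x + 21 = 24^3 + 22*24 + 21 mod 43 = 11
LHS != RHS

No, not on the curve


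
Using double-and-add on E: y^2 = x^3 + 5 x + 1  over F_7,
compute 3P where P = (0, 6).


k = 3 = 11_2 (binary, LSB first: 11)
Double-and-add from P = (0, 6):
  bit 0 = 1: acc = O + (0, 6) = (0, 6)
  bit 1 = 1: acc = (0, 6) + (1, 0) = (0, 1)

3P = (0, 1)


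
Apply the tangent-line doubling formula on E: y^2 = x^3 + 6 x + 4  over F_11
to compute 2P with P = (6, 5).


Doubling: s = (3 x1^2 + a) / (2 y1)
s = (3*6^2 + 6) / (2*5) mod 11 = 7
x3 = s^2 - 2 x1 mod 11 = 7^2 - 2*6 = 4
y3 = s (x1 - x3) - y1 mod 11 = 7 * (6 - 4) - 5 = 9

2P = (4, 9)


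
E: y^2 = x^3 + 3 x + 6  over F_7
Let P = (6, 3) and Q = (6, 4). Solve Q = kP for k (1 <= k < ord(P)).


Enumerate multiples of P until we hit Q = (6, 4):
  1P = (6, 3)
  2P = (3, 0)
  3P = (6, 4)
Match found at i = 3.

k = 3


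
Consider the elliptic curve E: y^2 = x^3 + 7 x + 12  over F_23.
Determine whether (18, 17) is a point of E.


Check whether y^2 = x^3 + 7 x + 12 (mod 23) for (x, y) = (18, 17).
LHS: y^2 = 17^2 mod 23 = 13
RHS: x^3 + 7 x + 12 = 18^3 + 7*18 + 12 mod 23 = 13
LHS = RHS

Yes, on the curve


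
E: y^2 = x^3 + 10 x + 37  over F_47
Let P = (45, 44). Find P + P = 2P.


Doubling: s = (3 x1^2 + a) / (2 y1)
s = (3*45^2 + 10) / (2*44) mod 47 = 12
x3 = s^2 - 2 x1 mod 47 = 12^2 - 2*45 = 7
y3 = s (x1 - x3) - y1 mod 47 = 12 * (45 - 7) - 44 = 36

2P = (7, 36)


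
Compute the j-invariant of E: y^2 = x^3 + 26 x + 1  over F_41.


Delta = -16(4 a^3 + 27 b^2) mod 41 = 31
-1728 * (4 a)^3 = -1728 * (4*26)^3 mod 41 = 31
j = 31 * 31^(-1) mod 41 = 1

j = 1 (mod 41)


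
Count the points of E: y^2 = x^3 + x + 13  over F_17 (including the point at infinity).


For each x in F_17, count y with y^2 = x^3 + 1 x + 13 mod 17:
  x = 0: RHS = 13, y in [8, 9]  -> 2 point(s)
  x = 1: RHS = 15, y in [7, 10]  -> 2 point(s)
  x = 3: RHS = 9, y in [3, 14]  -> 2 point(s)
  x = 4: RHS = 13, y in [8, 9]  -> 2 point(s)
  x = 12: RHS = 2, y in [6, 11]  -> 2 point(s)
  x = 13: RHS = 13, y in [8, 9]  -> 2 point(s)
  x = 14: RHS = 0, y in [0]  -> 1 point(s)
Affine points: 13. Add the point at infinity: total = 14.

#E(F_17) = 14


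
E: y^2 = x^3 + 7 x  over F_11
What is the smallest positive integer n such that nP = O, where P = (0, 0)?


Compute successive multiples of P until we hit O:
  1P = (0, 0)
  2P = O

ord(P) = 2


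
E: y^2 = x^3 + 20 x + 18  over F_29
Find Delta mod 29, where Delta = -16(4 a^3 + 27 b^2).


4 a^3 + 27 b^2 = 4*20^3 + 27*18^2 = 32000 + 8748 = 40748
Delta = -16 * (40748) = -651968
Delta mod 29 = 10

Delta = 10 (mod 29)


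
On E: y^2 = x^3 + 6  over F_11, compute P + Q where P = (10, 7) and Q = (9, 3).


P != Q, so use the chord formula.
s = (y2 - y1) / (x2 - x1) = (7) / (10) mod 11 = 4
x3 = s^2 - x1 - x2 mod 11 = 4^2 - 10 - 9 = 8
y3 = s (x1 - x3) - y1 mod 11 = 4 * (10 - 8) - 7 = 1

P + Q = (8, 1)


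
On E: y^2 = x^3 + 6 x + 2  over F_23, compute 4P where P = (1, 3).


k = 4 = 100_2 (binary, LSB first: 001)
Double-and-add from P = (1, 3):
  bit 0 = 0: acc unchanged = O
  bit 1 = 0: acc unchanged = O
  bit 2 = 1: acc = O + (17, 16) = (17, 16)

4P = (17, 16)


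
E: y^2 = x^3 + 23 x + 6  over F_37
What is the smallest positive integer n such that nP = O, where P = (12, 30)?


Compute successive multiples of P until we hit O:
  1P = (12, 30)
  2P = (24, 27)
  3P = (8, 6)
  4P = (16, 20)
  5P = (6, 29)
  6P = (18, 6)
  7P = (23, 14)
  8P = (35, 27)
  ... (continuing to 36P)
  36P = O

ord(P) = 36


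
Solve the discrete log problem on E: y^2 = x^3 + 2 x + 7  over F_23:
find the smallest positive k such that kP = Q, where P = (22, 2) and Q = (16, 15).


Enumerate multiples of P until we hit Q = (16, 15):
  1P = (22, 2)
  2P = (5, 2)
  3P = (19, 21)
  4P = (17, 20)
  5P = (8, 12)
  6P = (9, 15)
  7P = (16, 15)
Match found at i = 7.

k = 7


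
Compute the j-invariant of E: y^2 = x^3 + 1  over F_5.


Delta = -16(4 a^3 + 27 b^2) mod 5 = 3
-1728 * (4 a)^3 = -1728 * (4*0)^3 mod 5 = 0
j = 0 * 3^(-1) mod 5 = 0

j = 0 (mod 5)


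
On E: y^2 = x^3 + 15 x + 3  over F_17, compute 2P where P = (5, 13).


Doubling: s = (3 x1^2 + a) / (2 y1)
s = (3*5^2 + 15) / (2*13) mod 17 = 10
x3 = s^2 - 2 x1 mod 17 = 10^2 - 2*5 = 5
y3 = s (x1 - x3) - y1 mod 17 = 10 * (5 - 5) - 13 = 4

2P = (5, 4)


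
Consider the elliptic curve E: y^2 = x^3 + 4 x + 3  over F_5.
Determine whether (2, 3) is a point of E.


Check whether y^2 = x^3 + 4 x + 3 (mod 5) for (x, y) = (2, 3).
LHS: y^2 = 3^2 mod 5 = 4
RHS: x^3 + 4 x + 3 = 2^3 + 4*2 + 3 mod 5 = 4
LHS = RHS

Yes, on the curve


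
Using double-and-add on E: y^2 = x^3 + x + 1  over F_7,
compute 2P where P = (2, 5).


k = 2 = 10_2 (binary, LSB first: 01)
Double-and-add from P = (2, 5):
  bit 0 = 0: acc unchanged = O
  bit 1 = 1: acc = O + (0, 6) = (0, 6)

2P = (0, 6)


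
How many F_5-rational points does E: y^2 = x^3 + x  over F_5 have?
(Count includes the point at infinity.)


For each x in F_5, count y with y^2 = x^3 + 1 x + 0 mod 5:
  x = 0: RHS = 0, y in [0]  -> 1 point(s)
  x = 2: RHS = 0, y in [0]  -> 1 point(s)
  x = 3: RHS = 0, y in [0]  -> 1 point(s)
Affine points: 3. Add the point at infinity: total = 4.

#E(F_5) = 4


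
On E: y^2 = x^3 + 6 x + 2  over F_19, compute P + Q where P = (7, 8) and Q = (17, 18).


P != Q, so use the chord formula.
s = (y2 - y1) / (x2 - x1) = (10) / (10) mod 19 = 1
x3 = s^2 - x1 - x2 mod 19 = 1^2 - 7 - 17 = 15
y3 = s (x1 - x3) - y1 mod 19 = 1 * (7 - 15) - 8 = 3

P + Q = (15, 3)


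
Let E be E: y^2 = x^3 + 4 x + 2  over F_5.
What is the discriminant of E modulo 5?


4 a^3 + 27 b^2 = 4*4^3 + 27*2^2 = 256 + 108 = 364
Delta = -16 * (364) = -5824
Delta mod 5 = 1

Delta = 1 (mod 5)


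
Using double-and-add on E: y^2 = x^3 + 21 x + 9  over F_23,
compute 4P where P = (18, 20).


k = 4 = 100_2 (binary, LSB first: 001)
Double-and-add from P = (18, 20):
  bit 0 = 0: acc unchanged = O
  bit 1 = 0: acc unchanged = O
  bit 2 = 1: acc = O + (5, 20) = (5, 20)

4P = (5, 20)


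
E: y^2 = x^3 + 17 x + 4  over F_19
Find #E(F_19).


For each x in F_19, count y with y^2 = x^3 + 17 x + 4 mod 19:
  x = 0: RHS = 4, y in [2, 17]  -> 2 point(s)
  x = 3: RHS = 6, y in [5, 14]  -> 2 point(s)
  x = 5: RHS = 5, y in [9, 10]  -> 2 point(s)
  x = 8: RHS = 6, y in [5, 14]  -> 2 point(s)
  x = 12: RHS = 17, y in [6, 13]  -> 2 point(s)
  x = 13: RHS = 9, y in [3, 16]  -> 2 point(s)
  x = 15: RHS = 5, y in [9, 10]  -> 2 point(s)
  x = 17: RHS = 0, y in [0]  -> 1 point(s)
  x = 18: RHS = 5, y in [9, 10]  -> 2 point(s)
Affine points: 17. Add the point at infinity: total = 18.

#E(F_19) = 18


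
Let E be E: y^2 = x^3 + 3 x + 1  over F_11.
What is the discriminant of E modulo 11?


4 a^3 + 27 b^2 = 4*3^3 + 27*1^2 = 108 + 27 = 135
Delta = -16 * (135) = -2160
Delta mod 11 = 7

Delta = 7 (mod 11)


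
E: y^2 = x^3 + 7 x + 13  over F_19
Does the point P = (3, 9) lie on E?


Check whether y^2 = x^3 + 7 x + 13 (mod 19) for (x, y) = (3, 9).
LHS: y^2 = 9^2 mod 19 = 5
RHS: x^3 + 7 x + 13 = 3^3 + 7*3 + 13 mod 19 = 4
LHS != RHS

No, not on the curve


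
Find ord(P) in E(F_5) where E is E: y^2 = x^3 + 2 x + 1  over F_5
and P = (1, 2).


Compute successive multiples of P until we hit O:
  1P = (1, 2)
  2P = (3, 3)
  3P = (0, 1)
  4P = (0, 4)
  5P = (3, 2)
  6P = (1, 3)
  7P = O

ord(P) = 7


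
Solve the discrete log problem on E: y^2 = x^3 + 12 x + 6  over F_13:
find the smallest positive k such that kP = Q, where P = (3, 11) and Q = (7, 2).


Enumerate multiples of P until we hit Q = (7, 2):
  1P = (3, 11)
  2P = (7, 2)
Match found at i = 2.

k = 2


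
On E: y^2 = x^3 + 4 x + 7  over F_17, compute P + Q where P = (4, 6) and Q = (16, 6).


P != Q, so use the chord formula.
s = (y2 - y1) / (x2 - x1) = (0) / (12) mod 17 = 0
x3 = s^2 - x1 - x2 mod 17 = 0^2 - 4 - 16 = 14
y3 = s (x1 - x3) - y1 mod 17 = 0 * (4 - 14) - 6 = 11

P + Q = (14, 11)


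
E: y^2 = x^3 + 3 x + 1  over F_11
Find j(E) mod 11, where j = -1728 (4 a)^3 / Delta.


Delta = -16(4 a^3 + 27 b^2) mod 11 = 7
-1728 * (4 a)^3 = -1728 * (4*3)^3 mod 11 = 10
j = 10 * 7^(-1) mod 11 = 3

j = 3 (mod 11)


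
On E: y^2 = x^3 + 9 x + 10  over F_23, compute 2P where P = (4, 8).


Doubling: s = (3 x1^2 + a) / (2 y1)
s = (3*4^2 + 9) / (2*8) mod 23 = 5
x3 = s^2 - 2 x1 mod 23 = 5^2 - 2*4 = 17
y3 = s (x1 - x3) - y1 mod 23 = 5 * (4 - 17) - 8 = 19

2P = (17, 19)


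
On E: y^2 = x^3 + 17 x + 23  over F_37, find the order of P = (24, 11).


Compute successive multiples of P until we hit O:
  1P = (24, 11)
  2P = (1, 2)
  3P = (16, 5)
  4P = (23, 36)
  5P = (23, 1)
  6P = (16, 32)
  7P = (1, 35)
  8P = (24, 26)
  ... (continuing to 9P)
  9P = O

ord(P) = 9


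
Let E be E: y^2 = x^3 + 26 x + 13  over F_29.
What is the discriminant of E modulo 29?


4 a^3 + 27 b^2 = 4*26^3 + 27*13^2 = 70304 + 4563 = 74867
Delta = -16 * (74867) = -1197872
Delta mod 29 = 2

Delta = 2 (mod 29)


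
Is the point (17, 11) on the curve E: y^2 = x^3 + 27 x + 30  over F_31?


Check whether y^2 = x^3 + 27 x + 30 (mod 31) for (x, y) = (17, 11).
LHS: y^2 = 11^2 mod 31 = 28
RHS: x^3 + 27 x + 30 = 17^3 + 27*17 + 30 mod 31 = 8
LHS != RHS

No, not on the curve


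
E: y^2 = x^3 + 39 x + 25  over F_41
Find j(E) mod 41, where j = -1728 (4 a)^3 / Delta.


Delta = -16(4 a^3 + 27 b^2) mod 41 = 5
-1728 * (4 a)^3 = -1728 * (4*39)^3 mod 41 = 38
j = 38 * 5^(-1) mod 41 = 24

j = 24 (mod 41)


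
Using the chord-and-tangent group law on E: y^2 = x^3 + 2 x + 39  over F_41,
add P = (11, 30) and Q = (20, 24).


P != Q, so use the chord formula.
s = (y2 - y1) / (x2 - x1) = (35) / (9) mod 41 = 13
x3 = s^2 - x1 - x2 mod 41 = 13^2 - 11 - 20 = 15
y3 = s (x1 - x3) - y1 mod 41 = 13 * (11 - 15) - 30 = 0

P + Q = (15, 0)


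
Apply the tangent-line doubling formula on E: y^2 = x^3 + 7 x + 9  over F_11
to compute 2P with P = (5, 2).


Doubling: s = (3 x1^2 + a) / (2 y1)
s = (3*5^2 + 7) / (2*2) mod 11 = 4
x3 = s^2 - 2 x1 mod 11 = 4^2 - 2*5 = 6
y3 = s (x1 - x3) - y1 mod 11 = 4 * (5 - 6) - 2 = 5

2P = (6, 5)


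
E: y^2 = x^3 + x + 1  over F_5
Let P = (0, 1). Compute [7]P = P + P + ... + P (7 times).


k = 7 = 111_2 (binary, LSB first: 111)
Double-and-add from P = (0, 1):
  bit 0 = 1: acc = O + (0, 1) = (0, 1)
  bit 1 = 1: acc = (0, 1) + (4, 2) = (2, 1)
  bit 2 = 1: acc = (2, 1) + (3, 4) = (4, 3)

7P = (4, 3)


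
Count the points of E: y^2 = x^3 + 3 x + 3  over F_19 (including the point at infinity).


For each x in F_19, count y with y^2 = x^3 + 3 x + 3 mod 19:
  x = 1: RHS = 7, y in [8, 11]  -> 2 point(s)
  x = 2: RHS = 17, y in [6, 13]  -> 2 point(s)
  x = 3: RHS = 1, y in [1, 18]  -> 2 point(s)
  x = 6: RHS = 9, y in [3, 16]  -> 2 point(s)
  x = 7: RHS = 6, y in [5, 14]  -> 2 point(s)
  x = 8: RHS = 7, y in [8, 11]  -> 2 point(s)
  x = 10: RHS = 7, y in [8, 11]  -> 2 point(s)
  x = 12: RHS = 0, y in [0]  -> 1 point(s)
  x = 13: RHS = 16, y in [4, 15]  -> 2 point(s)
  x = 16: RHS = 5, y in [9, 10]  -> 2 point(s)
Affine points: 19. Add the point at infinity: total = 20.

#E(F_19) = 20


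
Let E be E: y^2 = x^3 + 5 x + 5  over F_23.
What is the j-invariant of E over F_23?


Delta = -16(4 a^3 + 27 b^2) mod 23 = 14
-1728 * (4 a)^3 = -1728 * (4*5)^3 mod 23 = 12
j = 12 * 14^(-1) mod 23 = 14

j = 14 (mod 23)


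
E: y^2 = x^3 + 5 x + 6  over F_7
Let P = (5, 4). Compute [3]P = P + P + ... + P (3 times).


k = 3 = 11_2 (binary, LSB first: 11)
Double-and-add from P = (5, 4):
  bit 0 = 1: acc = O + (5, 4) = (5, 4)
  bit 1 = 1: acc = (5, 4) + (6, 0) = (5, 3)

3P = (5, 3)


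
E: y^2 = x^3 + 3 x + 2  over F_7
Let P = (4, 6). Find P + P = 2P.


Doubling: s = (3 x1^2 + a) / (2 y1)
s = (3*4^2 + 3) / (2*6) mod 7 = 6
x3 = s^2 - 2 x1 mod 7 = 6^2 - 2*4 = 0
y3 = s (x1 - x3) - y1 mod 7 = 6 * (4 - 0) - 6 = 4

2P = (0, 4)


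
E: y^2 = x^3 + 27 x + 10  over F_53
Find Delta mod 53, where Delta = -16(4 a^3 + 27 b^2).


4 a^3 + 27 b^2 = 4*27^3 + 27*10^2 = 78732 + 2700 = 81432
Delta = -16 * (81432) = -1302912
Delta mod 53 = 40

Delta = 40 (mod 53)


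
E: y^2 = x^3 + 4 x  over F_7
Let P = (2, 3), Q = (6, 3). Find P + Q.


P != Q, so use the chord formula.
s = (y2 - y1) / (x2 - x1) = (0) / (4) mod 7 = 0
x3 = s^2 - x1 - x2 mod 7 = 0^2 - 2 - 6 = 6
y3 = s (x1 - x3) - y1 mod 7 = 0 * (2 - 6) - 3 = 4

P + Q = (6, 4)


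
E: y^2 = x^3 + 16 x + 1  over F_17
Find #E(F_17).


For each x in F_17, count y with y^2 = x^3 + 16 x + 1 mod 17:
  x = 0: RHS = 1, y in [1, 16]  -> 2 point(s)
  x = 1: RHS = 1, y in [1, 16]  -> 2 point(s)
  x = 3: RHS = 8, y in [5, 12]  -> 2 point(s)
  x = 5: RHS = 2, y in [6, 11]  -> 2 point(s)
  x = 12: RHS = 0, y in [0]  -> 1 point(s)
  x = 13: RHS = 9, y in [3, 14]  -> 2 point(s)
  x = 16: RHS = 1, y in [1, 16]  -> 2 point(s)
Affine points: 13. Add the point at infinity: total = 14.

#E(F_17) = 14


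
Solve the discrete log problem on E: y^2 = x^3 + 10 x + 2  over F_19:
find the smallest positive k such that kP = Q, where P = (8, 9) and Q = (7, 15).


Enumerate multiples of P until we hit Q = (7, 15):
  1P = (8, 9)
  2P = (14, 6)
  3P = (2, 7)
  4P = (7, 4)
  5P = (10, 0)
  6P = (7, 15)
Match found at i = 6.

k = 6


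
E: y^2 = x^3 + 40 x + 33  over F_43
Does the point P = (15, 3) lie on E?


Check whether y^2 = x^3 + 40 x + 33 (mod 43) for (x, y) = (15, 3).
LHS: y^2 = 3^2 mod 43 = 9
RHS: x^3 + 40 x + 33 = 15^3 + 40*15 + 33 mod 43 = 9
LHS = RHS

Yes, on the curve


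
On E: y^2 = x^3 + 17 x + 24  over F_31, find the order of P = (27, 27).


Compute successive multiples of P until we hit O:
  1P = (27, 27)
  2P = (28, 16)
  3P = (4, 30)
  4P = (20, 26)
  5P = (3, 3)
  6P = (2, 29)
  7P = (9, 10)
  8P = (9, 21)
  ... (continuing to 15P)
  15P = O

ord(P) = 15


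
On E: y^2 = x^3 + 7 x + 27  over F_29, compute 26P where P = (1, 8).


k = 26 = 11010_2 (binary, LSB first: 01011)
Double-and-add from P = (1, 8):
  bit 0 = 0: acc unchanged = O
  bit 1 = 1: acc = O + (7, 10) = (7, 10)
  bit 2 = 0: acc unchanged = (7, 10)
  bit 3 = 1: acc = (7, 10) + (13, 13) = (2, 7)
  bit 4 = 1: acc = (2, 7) + (23, 28) = (5, 19)

26P = (5, 19)


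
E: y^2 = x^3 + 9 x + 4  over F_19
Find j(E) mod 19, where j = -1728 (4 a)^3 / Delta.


Delta = -16(4 a^3 + 27 b^2) mod 19 = 12
-1728 * (4 a)^3 = -1728 * (4*9)^3 mod 19 = 11
j = 11 * 12^(-1) mod 19 = 12

j = 12 (mod 19)


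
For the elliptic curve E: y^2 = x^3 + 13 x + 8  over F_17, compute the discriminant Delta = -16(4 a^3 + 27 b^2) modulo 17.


4 a^3 + 27 b^2 = 4*13^3 + 27*8^2 = 8788 + 1728 = 10516
Delta = -16 * (10516) = -168256
Delta mod 17 = 10

Delta = 10 (mod 17)


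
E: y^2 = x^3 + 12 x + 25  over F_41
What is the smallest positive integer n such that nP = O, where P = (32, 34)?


Compute successive multiples of P until we hit O:
  1P = (32, 34)
  2P = (9, 1)
  3P = (25, 1)
  4P = (33, 14)
  5P = (7, 40)
  6P = (22, 21)
  7P = (26, 23)
  8P = (8, 10)
  ... (continuing to 42P)
  42P = O

ord(P) = 42


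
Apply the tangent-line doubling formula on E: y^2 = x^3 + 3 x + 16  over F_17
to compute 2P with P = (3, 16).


Doubling: s = (3 x1^2 + a) / (2 y1)
s = (3*3^2 + 3) / (2*16) mod 17 = 2
x3 = s^2 - 2 x1 mod 17 = 2^2 - 2*3 = 15
y3 = s (x1 - x3) - y1 mod 17 = 2 * (3 - 15) - 16 = 11

2P = (15, 11)


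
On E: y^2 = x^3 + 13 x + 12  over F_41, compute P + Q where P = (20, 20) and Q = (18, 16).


P != Q, so use the chord formula.
s = (y2 - y1) / (x2 - x1) = (37) / (39) mod 41 = 2
x3 = s^2 - x1 - x2 mod 41 = 2^2 - 20 - 18 = 7
y3 = s (x1 - x3) - y1 mod 41 = 2 * (20 - 7) - 20 = 6

P + Q = (7, 6)


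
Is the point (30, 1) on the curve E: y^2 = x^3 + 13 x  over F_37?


Check whether y^2 = x^3 + 13 x + 0 (mod 37) for (x, y) = (30, 1).
LHS: y^2 = 1^2 mod 37 = 1
RHS: x^3 + 13 x + 0 = 30^3 + 13*30 + 0 mod 37 = 10
LHS != RHS

No, not on the curve


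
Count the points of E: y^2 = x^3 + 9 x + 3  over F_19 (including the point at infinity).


For each x in F_19, count y with y^2 = x^3 + 9 x + 3 mod 19:
  x = 3: RHS = 0, y in [0]  -> 1 point(s)
  x = 6: RHS = 7, y in [8, 11]  -> 2 point(s)
  x = 8: RHS = 17, y in [6, 13]  -> 2 point(s)
  x = 14: RHS = 4, y in [2, 17]  -> 2 point(s)
  x = 15: RHS = 17, y in [6, 13]  -> 2 point(s)
  x = 16: RHS = 6, y in [5, 14]  -> 2 point(s)
Affine points: 11. Add the point at infinity: total = 12.

#E(F_19) = 12


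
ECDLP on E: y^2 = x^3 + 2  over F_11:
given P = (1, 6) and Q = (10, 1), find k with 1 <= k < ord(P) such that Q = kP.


Enumerate multiples of P until we hit Q = (10, 1):
  1P = (1, 6)
  2P = (7, 9)
  3P = (6, 8)
  4P = (9, 4)
  5P = (10, 10)
  6P = (4, 0)
  7P = (10, 1)
Match found at i = 7.

k = 7


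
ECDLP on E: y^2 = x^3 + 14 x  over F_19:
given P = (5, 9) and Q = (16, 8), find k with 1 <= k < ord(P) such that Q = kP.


Enumerate multiples of P until we hit Q = (16, 8):
  1P = (5, 9)
  2P = (7, 17)
  3P = (4, 14)
  4P = (16, 8)
Match found at i = 4.

k = 4


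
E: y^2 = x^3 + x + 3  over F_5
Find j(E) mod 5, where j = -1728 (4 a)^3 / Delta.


Delta = -16(4 a^3 + 27 b^2) mod 5 = 3
-1728 * (4 a)^3 = -1728 * (4*1)^3 mod 5 = 3
j = 3 * 3^(-1) mod 5 = 1

j = 1 (mod 5)


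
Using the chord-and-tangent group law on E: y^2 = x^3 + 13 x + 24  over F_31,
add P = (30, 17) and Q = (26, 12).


P != Q, so use the chord formula.
s = (y2 - y1) / (x2 - x1) = (26) / (27) mod 31 = 9
x3 = s^2 - x1 - x2 mod 31 = 9^2 - 30 - 26 = 25
y3 = s (x1 - x3) - y1 mod 31 = 9 * (30 - 25) - 17 = 28

P + Q = (25, 28)


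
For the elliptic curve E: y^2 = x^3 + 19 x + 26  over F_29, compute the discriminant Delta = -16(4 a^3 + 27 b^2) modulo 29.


4 a^3 + 27 b^2 = 4*19^3 + 27*26^2 = 27436 + 18252 = 45688
Delta = -16 * (45688) = -731008
Delta mod 29 = 24

Delta = 24 (mod 29)


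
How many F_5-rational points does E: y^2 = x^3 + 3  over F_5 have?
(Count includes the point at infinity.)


For each x in F_5, count y with y^2 = x^3 + 0 x + 3 mod 5:
  x = 1: RHS = 4, y in [2, 3]  -> 2 point(s)
  x = 2: RHS = 1, y in [1, 4]  -> 2 point(s)
  x = 3: RHS = 0, y in [0]  -> 1 point(s)
Affine points: 5. Add the point at infinity: total = 6.

#E(F_5) = 6


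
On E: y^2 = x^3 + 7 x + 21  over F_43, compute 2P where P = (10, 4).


Doubling: s = (3 x1^2 + a) / (2 y1)
s = (3*10^2 + 7) / (2*4) mod 43 = 33
x3 = s^2 - 2 x1 mod 43 = 33^2 - 2*10 = 37
y3 = s (x1 - x3) - y1 mod 43 = 33 * (10 - 37) - 4 = 8

2P = (37, 8)


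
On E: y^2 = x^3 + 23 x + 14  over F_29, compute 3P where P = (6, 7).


k = 3 = 11_2 (binary, LSB first: 11)
Double-and-add from P = (6, 7):
  bit 0 = 1: acc = O + (6, 7) = (6, 7)
  bit 1 = 1: acc = (6, 7) + (18, 5) = (1, 26)

3P = (1, 26)


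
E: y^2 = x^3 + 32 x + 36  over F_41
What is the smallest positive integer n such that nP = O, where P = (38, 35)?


Compute successive multiples of P until we hit O:
  1P = (38, 35)
  2P = (39, 28)
  3P = (13, 36)
  4P = (27, 40)
  5P = (25, 15)
  6P = (17, 32)
  7P = (22, 20)
  8P = (24, 14)
  ... (continuing to 36P)
  36P = O

ord(P) = 36


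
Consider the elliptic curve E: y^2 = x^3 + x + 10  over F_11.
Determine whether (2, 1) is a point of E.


Check whether y^2 = x^3 + 1 x + 10 (mod 11) for (x, y) = (2, 1).
LHS: y^2 = 1^2 mod 11 = 1
RHS: x^3 + 1 x + 10 = 2^3 + 1*2 + 10 mod 11 = 9
LHS != RHS

No, not on the curve


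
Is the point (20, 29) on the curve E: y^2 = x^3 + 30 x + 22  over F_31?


Check whether y^2 = x^3 + 30 x + 22 (mod 31) for (x, y) = (20, 29).
LHS: y^2 = 29^2 mod 31 = 4
RHS: x^3 + 30 x + 22 = 20^3 + 30*20 + 22 mod 31 = 4
LHS = RHS

Yes, on the curve


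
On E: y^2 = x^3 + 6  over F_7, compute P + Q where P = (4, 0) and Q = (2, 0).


P != Q, so use the chord formula.
s = (y2 - y1) / (x2 - x1) = (0) / (5) mod 7 = 0
x3 = s^2 - x1 - x2 mod 7 = 0^2 - 4 - 2 = 1
y3 = s (x1 - x3) - y1 mod 7 = 0 * (4 - 1) - 0 = 0

P + Q = (1, 0)


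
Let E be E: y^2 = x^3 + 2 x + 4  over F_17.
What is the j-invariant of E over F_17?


Delta = -16(4 a^3 + 27 b^2) mod 17 = 5
-1728 * (4 a)^3 = -1728 * (4*2)^3 mod 17 = 12
j = 12 * 5^(-1) mod 17 = 16

j = 16 (mod 17)


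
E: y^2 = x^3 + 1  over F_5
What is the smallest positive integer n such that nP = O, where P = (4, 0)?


Compute successive multiples of P until we hit O:
  1P = (4, 0)
  2P = O

ord(P) = 2


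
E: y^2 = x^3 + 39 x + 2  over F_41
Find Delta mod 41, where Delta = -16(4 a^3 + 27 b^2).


4 a^3 + 27 b^2 = 4*39^3 + 27*2^2 = 237276 + 108 = 237384
Delta = -16 * (237384) = -3798144
Delta mod 41 = 14

Delta = 14 (mod 41)


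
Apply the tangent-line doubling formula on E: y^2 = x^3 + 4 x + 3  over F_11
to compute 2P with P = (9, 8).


Doubling: s = (3 x1^2 + a) / (2 y1)
s = (3*9^2 + 4) / (2*8) mod 11 = 1
x3 = s^2 - 2 x1 mod 11 = 1^2 - 2*9 = 5
y3 = s (x1 - x3) - y1 mod 11 = 1 * (9 - 5) - 8 = 7

2P = (5, 7)


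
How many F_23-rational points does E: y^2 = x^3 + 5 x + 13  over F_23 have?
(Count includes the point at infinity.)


For each x in F_23, count y with y^2 = x^3 + 5 x + 13 mod 23:
  x = 0: RHS = 13, y in [6, 17]  -> 2 point(s)
  x = 2: RHS = 8, y in [10, 13]  -> 2 point(s)
  x = 3: RHS = 9, y in [3, 20]  -> 2 point(s)
  x = 5: RHS = 2, y in [5, 18]  -> 2 point(s)
  x = 6: RHS = 6, y in [11, 12]  -> 2 point(s)
  x = 7: RHS = 0, y in [0]  -> 1 point(s)
  x = 8: RHS = 13, y in [6, 17]  -> 2 point(s)
  x = 15: RHS = 13, y in [6, 17]  -> 2 point(s)
  x = 16: RHS = 3, y in [7, 16]  -> 2 point(s)
  x = 18: RHS = 1, y in [1, 22]  -> 2 point(s)
  x = 21: RHS = 18, y in [8, 15]  -> 2 point(s)
Affine points: 21. Add the point at infinity: total = 22.

#E(F_23) = 22


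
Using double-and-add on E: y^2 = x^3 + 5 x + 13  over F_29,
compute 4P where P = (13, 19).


k = 4 = 100_2 (binary, LSB first: 001)
Double-and-add from P = (13, 19):
  bit 0 = 0: acc unchanged = O
  bit 1 = 0: acc unchanged = O
  bit 2 = 1: acc = O + (17, 20) = (17, 20)

4P = (17, 20)


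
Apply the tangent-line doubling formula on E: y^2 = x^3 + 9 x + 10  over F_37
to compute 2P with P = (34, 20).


Doubling: s = (3 x1^2 + a) / (2 y1)
s = (3*34^2 + 9) / (2*20) mod 37 = 12
x3 = s^2 - 2 x1 mod 37 = 12^2 - 2*34 = 2
y3 = s (x1 - x3) - y1 mod 37 = 12 * (34 - 2) - 20 = 31

2P = (2, 31)


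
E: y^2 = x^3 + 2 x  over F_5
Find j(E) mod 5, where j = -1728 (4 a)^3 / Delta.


Delta = -16(4 a^3 + 27 b^2) mod 5 = 3
-1728 * (4 a)^3 = -1728 * (4*2)^3 mod 5 = 4
j = 4 * 3^(-1) mod 5 = 3

j = 3 (mod 5)


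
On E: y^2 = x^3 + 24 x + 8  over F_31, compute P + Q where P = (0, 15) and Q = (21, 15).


P != Q, so use the chord formula.
s = (y2 - y1) / (x2 - x1) = (0) / (21) mod 31 = 0
x3 = s^2 - x1 - x2 mod 31 = 0^2 - 0 - 21 = 10
y3 = s (x1 - x3) - y1 mod 31 = 0 * (0 - 10) - 15 = 16

P + Q = (10, 16)


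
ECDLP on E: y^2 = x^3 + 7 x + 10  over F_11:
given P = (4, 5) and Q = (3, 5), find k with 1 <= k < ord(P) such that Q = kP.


Enumerate multiples of P until we hit Q = (3, 5):
  1P = (4, 5)
  2P = (3, 6)
  3P = (5, 7)
  4P = (6, 2)
  5P = (6, 9)
  6P = (5, 4)
  7P = (3, 5)
Match found at i = 7.

k = 7


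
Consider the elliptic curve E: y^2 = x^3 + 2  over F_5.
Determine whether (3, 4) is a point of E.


Check whether y^2 = x^3 + 0 x + 2 (mod 5) for (x, y) = (3, 4).
LHS: y^2 = 4^2 mod 5 = 1
RHS: x^3 + 0 x + 2 = 3^3 + 0*3 + 2 mod 5 = 4
LHS != RHS

No, not on the curve


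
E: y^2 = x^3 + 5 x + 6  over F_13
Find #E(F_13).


For each x in F_13, count y with y^2 = x^3 + 5 x + 6 mod 13:
  x = 1: RHS = 12, y in [5, 8]  -> 2 point(s)
  x = 3: RHS = 9, y in [3, 10]  -> 2 point(s)
  x = 4: RHS = 12, y in [5, 8]  -> 2 point(s)
  x = 5: RHS = 0, y in [0]  -> 1 point(s)
  x = 8: RHS = 12, y in [5, 8]  -> 2 point(s)
  x = 9: RHS = 0, y in [0]  -> 1 point(s)
  x = 10: RHS = 3, y in [4, 9]  -> 2 point(s)
  x = 11: RHS = 1, y in [1, 12]  -> 2 point(s)
  x = 12: RHS = 0, y in [0]  -> 1 point(s)
Affine points: 15. Add the point at infinity: total = 16.

#E(F_13) = 16


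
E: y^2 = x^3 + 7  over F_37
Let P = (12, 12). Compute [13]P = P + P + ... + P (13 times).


k = 13 = 1101_2 (binary, LSB first: 1011)
Double-and-add from P = (12, 12):
  bit 0 = 1: acc = O + (12, 12) = (12, 12)
  bit 1 = 0: acc unchanged = (12, 12)
  bit 2 = 1: acc = (12, 12) + (22, 6) = (30, 21)
  bit 3 = 1: acc = (30, 21) + (19, 24) = (0, 28)

13P = (0, 28)


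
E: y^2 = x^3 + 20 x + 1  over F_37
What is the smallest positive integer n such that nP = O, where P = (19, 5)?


Compute successive multiples of P until we hit O:
  1P = (19, 5)
  2P = (8, 28)
  3P = (0, 36)
  4P = (14, 18)
  5P = (30, 31)
  6P = (26, 2)
  7P = (2, 30)
  8P = (6, 2)
  ... (continuing to 36P)
  36P = O

ord(P) = 36


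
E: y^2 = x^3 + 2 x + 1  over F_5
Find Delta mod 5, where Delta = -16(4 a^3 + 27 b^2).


4 a^3 + 27 b^2 = 4*2^3 + 27*1^2 = 32 + 27 = 59
Delta = -16 * (59) = -944
Delta mod 5 = 1

Delta = 1 (mod 5)


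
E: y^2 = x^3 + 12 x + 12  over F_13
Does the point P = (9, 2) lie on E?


Check whether y^2 = x^3 + 12 x + 12 (mod 13) for (x, y) = (9, 2).
LHS: y^2 = 2^2 mod 13 = 4
RHS: x^3 + 12 x + 12 = 9^3 + 12*9 + 12 mod 13 = 4
LHS = RHS

Yes, on the curve


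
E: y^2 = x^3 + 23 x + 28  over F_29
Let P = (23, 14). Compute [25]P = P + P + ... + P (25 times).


k = 25 = 11001_2 (binary, LSB first: 10011)
Double-and-add from P = (23, 14):
  bit 0 = 1: acc = O + (23, 14) = (23, 14)
  bit 1 = 0: acc unchanged = (23, 14)
  bit 2 = 0: acc unchanged = (23, 14)
  bit 3 = 1: acc = (23, 14) + (17, 24) = (24, 7)
  bit 4 = 1: acc = (24, 7) + (28, 27) = (2, 16)

25P = (2, 16)


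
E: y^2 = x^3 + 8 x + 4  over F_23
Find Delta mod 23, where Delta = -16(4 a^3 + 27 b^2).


4 a^3 + 27 b^2 = 4*8^3 + 27*4^2 = 2048 + 432 = 2480
Delta = -16 * (2480) = -39680
Delta mod 23 = 18

Delta = 18 (mod 23)


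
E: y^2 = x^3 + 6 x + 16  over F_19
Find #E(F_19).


For each x in F_19, count y with y^2 = x^3 + 6 x + 16 mod 19:
  x = 0: RHS = 16, y in [4, 15]  -> 2 point(s)
  x = 1: RHS = 4, y in [2, 17]  -> 2 point(s)
  x = 2: RHS = 17, y in [6, 13]  -> 2 point(s)
  x = 3: RHS = 4, y in [2, 17]  -> 2 point(s)
  x = 4: RHS = 9, y in [3, 16]  -> 2 point(s)
  x = 5: RHS = 0, y in [0]  -> 1 point(s)
  x = 8: RHS = 6, y in [5, 14]  -> 2 point(s)
  x = 9: RHS = 1, y in [1, 18]  -> 2 point(s)
  x = 11: RHS = 7, y in [8, 11]  -> 2 point(s)
  x = 12: RHS = 11, y in [7, 12]  -> 2 point(s)
  x = 13: RHS = 11, y in [7, 12]  -> 2 point(s)
  x = 15: RHS = 4, y in [2, 17]  -> 2 point(s)
  x = 16: RHS = 9, y in [3, 16]  -> 2 point(s)
  x = 18: RHS = 9, y in [3, 16]  -> 2 point(s)
Affine points: 27. Add the point at infinity: total = 28.

#E(F_19) = 28


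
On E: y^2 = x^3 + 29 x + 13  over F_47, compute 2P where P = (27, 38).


Doubling: s = (3 x1^2 + a) / (2 y1)
s = (3*27^2 + 29) / (2*38) mod 47 = 44
x3 = s^2 - 2 x1 mod 47 = 44^2 - 2*27 = 2
y3 = s (x1 - x3) - y1 mod 47 = 44 * (27 - 2) - 38 = 28

2P = (2, 28)


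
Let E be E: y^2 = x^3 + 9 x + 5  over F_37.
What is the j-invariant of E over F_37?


Delta = -16(4 a^3 + 27 b^2) mod 37 = 5
-1728 * (4 a)^3 = -1728 * (4*9)^3 mod 37 = 26
j = 26 * 5^(-1) mod 37 = 20

j = 20 (mod 37)


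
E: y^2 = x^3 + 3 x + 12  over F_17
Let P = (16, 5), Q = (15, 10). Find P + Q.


P != Q, so use the chord formula.
s = (y2 - y1) / (x2 - x1) = (5) / (16) mod 17 = 12
x3 = s^2 - x1 - x2 mod 17 = 12^2 - 16 - 15 = 11
y3 = s (x1 - x3) - y1 mod 17 = 12 * (16 - 11) - 5 = 4

P + Q = (11, 4)


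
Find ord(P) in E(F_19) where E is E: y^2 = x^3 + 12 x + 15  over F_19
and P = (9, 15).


Compute successive multiples of P until we hit O:
  1P = (9, 15)
  2P = (2, 16)
  3P = (15, 13)
  4P = (12, 5)
  5P = (7, 10)
  6P = (14, 1)
  7P = (16, 16)
  8P = (1, 16)
  ... (continuing to 17P)
  17P = O

ord(P) = 17


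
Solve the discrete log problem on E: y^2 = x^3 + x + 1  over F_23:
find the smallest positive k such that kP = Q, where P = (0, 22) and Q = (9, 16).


Enumerate multiples of P until we hit Q = (9, 16):
  1P = (0, 22)
  2P = (6, 4)
  3P = (3, 10)
  4P = (13, 7)
  5P = (18, 20)
  6P = (7, 12)
  7P = (11, 20)
  8P = (5, 4)
  9P = (19, 5)
  10P = (12, 19)
  11P = (1, 7)
  12P = (17, 3)
  13P = (9, 7)
  14P = (4, 0)
  15P = (9, 16)
Match found at i = 15.

k = 15


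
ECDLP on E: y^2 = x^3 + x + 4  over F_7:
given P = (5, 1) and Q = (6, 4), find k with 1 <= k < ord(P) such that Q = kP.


Enumerate multiples of P until we hit Q = (6, 4):
  1P = (5, 1)
  2P = (6, 3)
  3P = (0, 2)
  4P = (4, 3)
  5P = (2, 0)
  6P = (4, 4)
  7P = (0, 5)
  8P = (6, 4)
Match found at i = 8.

k = 8


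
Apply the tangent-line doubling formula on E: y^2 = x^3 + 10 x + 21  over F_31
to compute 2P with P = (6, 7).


Doubling: s = (3 x1^2 + a) / (2 y1)
s = (3*6^2 + 10) / (2*7) mod 31 = 4
x3 = s^2 - 2 x1 mod 31 = 4^2 - 2*6 = 4
y3 = s (x1 - x3) - y1 mod 31 = 4 * (6 - 4) - 7 = 1

2P = (4, 1)


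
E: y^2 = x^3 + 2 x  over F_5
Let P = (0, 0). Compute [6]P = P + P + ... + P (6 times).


k = 6 = 110_2 (binary, LSB first: 011)
Double-and-add from P = (0, 0):
  bit 0 = 0: acc unchanged = O
  bit 1 = 1: acc = O + O = O
  bit 2 = 1: acc = O + O = O

6P = O


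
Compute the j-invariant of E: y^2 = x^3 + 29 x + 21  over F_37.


Delta = -16(4 a^3 + 27 b^2) mod 37 = 24
-1728 * (4 a)^3 = -1728 * (4*29)^3 mod 37 = 6
j = 6 * 24^(-1) mod 37 = 28

j = 28 (mod 37)
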